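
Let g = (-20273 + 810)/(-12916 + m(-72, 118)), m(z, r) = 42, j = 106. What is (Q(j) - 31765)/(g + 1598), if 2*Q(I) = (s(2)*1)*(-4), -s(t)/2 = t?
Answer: -408839618/20592115 ≈ -19.854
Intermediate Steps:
s(t) = -2*t
g = 19463/12874 (g = (-20273 + 810)/(-12916 + 42) = -19463/(-12874) = -19463*(-1/12874) = 19463/12874 ≈ 1.5118)
Q(I) = 8 (Q(I) = ((-2*2*1)*(-4))/2 = (-4*1*(-4))/2 = (-4*(-4))/2 = (½)*16 = 8)
(Q(j) - 31765)/(g + 1598) = (8 - 31765)/(19463/12874 + 1598) = -31757/20592115/12874 = -31757*12874/20592115 = -408839618/20592115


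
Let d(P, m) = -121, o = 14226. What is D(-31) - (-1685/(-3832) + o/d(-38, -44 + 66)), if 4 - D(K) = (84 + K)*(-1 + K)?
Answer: 842552547/463672 ≈ 1817.1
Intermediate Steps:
D(K) = 4 - (-1 + K)*(84 + K) (D(K) = 4 - (84 + K)*(-1 + K) = 4 - (-1 + K)*(84 + K))
D(-31) - (-1685/(-3832) + o/d(-38, -44 + 66)) = (88 - 1*(-31)² - 83*(-31)) - (-1685/(-3832) + 14226/(-121)) = (88 - 1*961 + 2573) - (-1685*(-1/3832) + 14226*(-1/121)) = (88 - 961 + 2573) - (1685/3832 - 14226/121) = 1700 - 1*(-54310147/463672) = 1700 + 54310147/463672 = 842552547/463672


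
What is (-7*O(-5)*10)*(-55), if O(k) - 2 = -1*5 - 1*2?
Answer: -19250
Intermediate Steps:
O(k) = -5 (O(k) = 2 + (-1*5 - 1*2) = 2 + (-5 - 2) = 2 - 7 = -5)
(-7*O(-5)*10)*(-55) = (-7*(-5)*10)*(-55) = (35*10)*(-55) = 350*(-55) = -19250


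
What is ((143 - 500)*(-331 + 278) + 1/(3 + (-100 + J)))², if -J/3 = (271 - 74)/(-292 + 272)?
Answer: 651495454799281/1819801 ≈ 3.5800e+8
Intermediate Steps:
J = 591/20 (J = -3*(271 - 74)/(-292 + 272) = -591/(-20) = -591*(-1)/20 = -3*(-197/20) = 591/20 ≈ 29.550)
((143 - 500)*(-331 + 278) + 1/(3 + (-100 + J)))² = ((143 - 500)*(-331 + 278) + 1/(3 + (-100 + 591/20)))² = (-357*(-53) + 1/(3 - 1409/20))² = (18921 + 1/(-1349/20))² = (18921 - 20/1349)² = (25524409/1349)² = 651495454799281/1819801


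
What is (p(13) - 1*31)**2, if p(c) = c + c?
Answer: 25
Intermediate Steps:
p(c) = 2*c
(p(13) - 1*31)**2 = (2*13 - 1*31)**2 = (26 - 31)**2 = (-5)**2 = 25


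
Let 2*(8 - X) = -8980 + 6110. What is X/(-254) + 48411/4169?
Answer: 570957/96266 ≈ 5.9310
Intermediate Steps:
X = 1443 (X = 8 - (-8980 + 6110)/2 = 8 - 1/2*(-2870) = 8 + 1435 = 1443)
X/(-254) + 48411/4169 = 1443/(-254) + 48411/4169 = 1443*(-1/254) + 48411*(1/4169) = -1443/254 + 4401/379 = 570957/96266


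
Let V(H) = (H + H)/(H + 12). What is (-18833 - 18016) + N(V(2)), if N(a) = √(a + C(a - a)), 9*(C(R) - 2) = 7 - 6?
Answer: -36849 + √1057/21 ≈ -36847.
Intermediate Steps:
V(H) = 2*H/(12 + H) (V(H) = (2*H)/(12 + H) = 2*H/(12 + H))
C(R) = 19/9 (C(R) = 2 + (7 - 6)/9 = 2 + (⅑)*1 = 2 + ⅑ = 19/9)
N(a) = √(19/9 + a) (N(a) = √(a + 19/9) = √(19/9 + a))
(-18833 - 18016) + N(V(2)) = (-18833 - 18016) + √(19 + 9*(2*2/(12 + 2)))/3 = -36849 + √(19 + 9*(2*2/14))/3 = -36849 + √(19 + 9*(2*2*(1/14)))/3 = -36849 + √(19 + 9*(2/7))/3 = -36849 + √(19 + 18/7)/3 = -36849 + √(151/7)/3 = -36849 + (√1057/7)/3 = -36849 + √1057/21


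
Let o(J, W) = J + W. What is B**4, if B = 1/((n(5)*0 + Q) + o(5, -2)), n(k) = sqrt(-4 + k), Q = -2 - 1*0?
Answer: 1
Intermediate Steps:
Q = -2 (Q = -2 + 0 = -2)
B = 1 (B = 1/((sqrt(-4 + 5)*0 - 2) + (5 - 2)) = 1/((sqrt(1)*0 - 2) + 3) = 1/((1*0 - 2) + 3) = 1/((0 - 2) + 3) = 1/(-2 + 3) = 1/1 = 1)
B**4 = 1**4 = 1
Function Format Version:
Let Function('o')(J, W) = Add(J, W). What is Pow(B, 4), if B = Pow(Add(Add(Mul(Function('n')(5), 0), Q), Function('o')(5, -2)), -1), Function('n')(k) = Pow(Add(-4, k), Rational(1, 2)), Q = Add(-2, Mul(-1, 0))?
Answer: 1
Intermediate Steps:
Q = -2 (Q = Add(-2, 0) = -2)
B = 1 (B = Pow(Add(Add(Mul(Pow(Add(-4, 5), Rational(1, 2)), 0), -2), Add(5, -2)), -1) = Pow(Add(Add(Mul(Pow(1, Rational(1, 2)), 0), -2), 3), -1) = Pow(Add(Add(Mul(1, 0), -2), 3), -1) = Pow(Add(Add(0, -2), 3), -1) = Pow(Add(-2, 3), -1) = Pow(1, -1) = 1)
Pow(B, 4) = Pow(1, 4) = 1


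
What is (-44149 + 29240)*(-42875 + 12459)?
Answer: 453472144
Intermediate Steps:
(-44149 + 29240)*(-42875 + 12459) = -14909*(-30416) = 453472144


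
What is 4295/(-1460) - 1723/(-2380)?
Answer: -192663/86870 ≈ -2.2178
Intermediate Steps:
4295/(-1460) - 1723/(-2380) = 4295*(-1/1460) - 1723*(-1/2380) = -859/292 + 1723/2380 = -192663/86870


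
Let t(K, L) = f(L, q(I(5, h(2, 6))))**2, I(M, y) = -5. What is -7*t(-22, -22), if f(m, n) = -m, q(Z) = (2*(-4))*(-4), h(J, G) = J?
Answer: -3388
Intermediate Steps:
q(Z) = 32 (q(Z) = -8*(-4) = 32)
t(K, L) = L**2 (t(K, L) = (-L)**2 = L**2)
-7*t(-22, -22) = -7*(-22)**2 = -7*484 = -3388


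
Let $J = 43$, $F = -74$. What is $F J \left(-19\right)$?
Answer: $60458$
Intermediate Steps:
$F J \left(-19\right) = \left(-74\right) 43 \left(-19\right) = \left(-3182\right) \left(-19\right) = 60458$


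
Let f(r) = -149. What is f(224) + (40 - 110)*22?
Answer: -1689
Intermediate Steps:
f(224) + (40 - 110)*22 = -149 + (40 - 110)*22 = -149 - 70*22 = -149 - 1540 = -1689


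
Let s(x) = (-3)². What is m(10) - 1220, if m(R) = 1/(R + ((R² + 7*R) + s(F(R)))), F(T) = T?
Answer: -230579/189 ≈ -1220.0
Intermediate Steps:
s(x) = 9
m(R) = 1/(9 + R² + 8*R) (m(R) = 1/(R + ((R² + 7*R) + 9)) = 1/(R + (9 + R² + 7*R)) = 1/(9 + R² + 8*R))
m(10) - 1220 = 1/(9 + 10² + 8*10) - 1220 = 1/(9 + 100 + 80) - 1220 = 1/189 - 1220 = -230579/189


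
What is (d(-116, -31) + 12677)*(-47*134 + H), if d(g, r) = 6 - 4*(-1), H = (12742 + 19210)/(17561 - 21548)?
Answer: -106325847862/1329 ≈ -8.0004e+7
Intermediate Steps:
H = -31952/3987 (H = 31952/(-3987) = 31952*(-1/3987) = -31952/3987 ≈ -8.0140)
d(g, r) = 10 (d(g, r) = 6 + 4 = 10)
(d(-116, -31) + 12677)*(-47*134 + H) = (10 + 12677)*(-47*134 - 31952/3987) = 12687*(-6298 - 31952/3987) = 12687*(-25142078/3987) = -106325847862/1329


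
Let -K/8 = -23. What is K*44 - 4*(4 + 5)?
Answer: 8060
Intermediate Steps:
K = 184 (K = -8*(-23) = 184)
K*44 - 4*(4 + 5) = 184*44 - 4*(4 + 5) = 8096 - 4*9 = 8096 - 36 = 8060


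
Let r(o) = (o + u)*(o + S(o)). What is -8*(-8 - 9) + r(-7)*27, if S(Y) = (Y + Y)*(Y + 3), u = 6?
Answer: -1187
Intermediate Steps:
S(Y) = 2*Y*(3 + Y) (S(Y) = (2*Y)*(3 + Y) = 2*Y*(3 + Y))
r(o) = (6 + o)*(o + 2*o*(3 + o)) (r(o) = (o + 6)*(o + 2*o*(3 + o)) = (6 + o)*(o + 2*o*(3 + o)))
-8*(-8 - 9) + r(-7)*27 = -8*(-8 - 9) - 7*(42 + 2*(-7)**2 + 19*(-7))*27 = -8*(-17) - 7*(42 + 2*49 - 133)*27 = 136 - 7*(42 + 98 - 133)*27 = 136 - 7*7*27 = 136 - 49*27 = 136 - 1323 = -1187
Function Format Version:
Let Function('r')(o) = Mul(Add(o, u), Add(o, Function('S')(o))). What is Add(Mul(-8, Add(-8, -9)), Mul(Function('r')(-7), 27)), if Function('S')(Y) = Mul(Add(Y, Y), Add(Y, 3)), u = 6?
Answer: -1187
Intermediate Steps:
Function('S')(Y) = Mul(2, Y, Add(3, Y)) (Function('S')(Y) = Mul(Mul(2, Y), Add(3, Y)) = Mul(2, Y, Add(3, Y)))
Function('r')(o) = Mul(Add(6, o), Add(o, Mul(2, o, Add(3, o)))) (Function('r')(o) = Mul(Add(o, 6), Add(o, Mul(2, o, Add(3, o)))) = Mul(Add(6, o), Add(o, Mul(2, o, Add(3, o)))))
Add(Mul(-8, Add(-8, -9)), Mul(Function('r')(-7), 27)) = Add(Mul(-8, Add(-8, -9)), Mul(Mul(-7, Add(42, Mul(2, Pow(-7, 2)), Mul(19, -7))), 27)) = Add(Mul(-8, -17), Mul(Mul(-7, Add(42, Mul(2, 49), -133)), 27)) = Add(136, Mul(Mul(-7, Add(42, 98, -133)), 27)) = Add(136, Mul(Mul(-7, 7), 27)) = Add(136, Mul(-49, 27)) = Add(136, -1323) = -1187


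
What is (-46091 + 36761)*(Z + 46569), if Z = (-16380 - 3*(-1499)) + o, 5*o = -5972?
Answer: -312476628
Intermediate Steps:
o = -5972/5 (o = (1/5)*(-5972) = -5972/5 ≈ -1194.4)
Z = -65387/5 (Z = (-16380 - 3*(-1499)) - 5972/5 = (-16380 + 4497) - 5972/5 = -11883 - 5972/5 = -65387/5 ≈ -13077.)
(-46091 + 36761)*(Z + 46569) = (-46091 + 36761)*(-65387/5 + 46569) = -9330*167458/5 = -312476628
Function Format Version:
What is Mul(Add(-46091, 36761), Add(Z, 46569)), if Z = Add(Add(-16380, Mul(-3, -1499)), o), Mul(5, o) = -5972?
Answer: -312476628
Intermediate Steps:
o = Rational(-5972, 5) (o = Mul(Rational(1, 5), -5972) = Rational(-5972, 5) ≈ -1194.4)
Z = Rational(-65387, 5) (Z = Add(Add(-16380, Mul(-3, -1499)), Rational(-5972, 5)) = Add(Add(-16380, 4497), Rational(-5972, 5)) = Add(-11883, Rational(-5972, 5)) = Rational(-65387, 5) ≈ -13077.)
Mul(Add(-46091, 36761), Add(Z, 46569)) = Mul(Add(-46091, 36761), Add(Rational(-65387, 5), 46569)) = Mul(-9330, Rational(167458, 5)) = -312476628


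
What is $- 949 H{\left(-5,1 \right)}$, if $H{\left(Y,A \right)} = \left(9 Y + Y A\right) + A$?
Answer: $46501$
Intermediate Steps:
$H{\left(Y,A \right)} = A + 9 Y + A Y$ ($H{\left(Y,A \right)} = \left(9 Y + A Y\right) + A = A + 9 Y + A Y$)
$- 949 H{\left(-5,1 \right)} = - 949 \left(1 + 9 \left(-5\right) + 1 \left(-5\right)\right) = - 949 \left(1 - 45 - 5\right) = \left(-949\right) \left(-49\right) = 46501$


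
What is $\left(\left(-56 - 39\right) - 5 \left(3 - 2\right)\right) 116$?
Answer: $-11600$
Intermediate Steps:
$\left(\left(-56 - 39\right) - 5 \left(3 - 2\right)\right) 116 = \left(-95 - 5\right) 116 = \left(-100\right) 116 = -11600$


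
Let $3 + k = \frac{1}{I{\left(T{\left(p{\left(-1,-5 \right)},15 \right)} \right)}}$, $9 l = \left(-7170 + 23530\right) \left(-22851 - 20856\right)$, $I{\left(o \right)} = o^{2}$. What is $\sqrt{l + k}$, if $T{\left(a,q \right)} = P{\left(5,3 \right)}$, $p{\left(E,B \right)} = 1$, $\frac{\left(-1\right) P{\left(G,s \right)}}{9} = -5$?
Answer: $\frac{i \sqrt{160885473074}}{45} \approx 8913.5 i$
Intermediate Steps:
$P{\left(G,s \right)} = 45$ ($P{\left(G,s \right)} = \left(-9\right) \left(-5\right) = 45$)
$T{\left(a,q \right)} = 45$
$l = - \frac{238348840}{3}$ ($l = \frac{\left(-7170 + 23530\right) \left(-22851 - 20856\right)}{9} = \frac{16360 \left(-43707\right)}{9} = \frac{1}{9} \left(-715046520\right) = - \frac{238348840}{3} \approx -7.945 \cdot 10^{7}$)
$k = - \frac{6074}{2025}$ ($k = -3 + \frac{1}{45^{2}} = -3 + \frac{1}{2025} = - \frac{6074}{2025} \approx -2.9995$)
$\sqrt{l + k} = \sqrt{- \frac{238348840}{3} - \frac{6074}{2025}} = \sqrt{- \frac{160885473074}{2025}} = \frac{i \sqrt{160885473074}}{45}$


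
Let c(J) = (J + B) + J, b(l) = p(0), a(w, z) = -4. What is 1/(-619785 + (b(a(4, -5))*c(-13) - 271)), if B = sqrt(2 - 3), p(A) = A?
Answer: -1/620056 ≈ -1.6128e-6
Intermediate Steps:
B = I (B = sqrt(-1) = I ≈ 1.0*I)
b(l) = 0
c(J) = I + 2*J (c(J) = (J + I) + J = (I + J) + J = I + 2*J)
1/(-619785 + (b(a(4, -5))*c(-13) - 271)) = 1/(-619785 + (0*(I + 2*(-13)) - 271)) = 1/(-619785 + (0*(I - 26) - 271)) = 1/(-619785 + (0*(-26 + I) - 271)) = 1/(-619785 + (0 - 271)) = 1/(-619785 - 271) = 1/(-620056) = -1/620056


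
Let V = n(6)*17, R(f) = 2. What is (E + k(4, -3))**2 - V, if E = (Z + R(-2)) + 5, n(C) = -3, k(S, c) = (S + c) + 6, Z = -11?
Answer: 60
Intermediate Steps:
k(S, c) = 6 + S + c
E = -4 (E = (-11 + 2) + 5 = -9 + 5 = -4)
V = -51 (V = -3*17 = -51)
(E + k(4, -3))**2 - V = (-4 + (6 + 4 - 3))**2 - 1*(-51) = (-4 + 7)**2 + 51 = 3**2 + 51 = 9 + 51 = 60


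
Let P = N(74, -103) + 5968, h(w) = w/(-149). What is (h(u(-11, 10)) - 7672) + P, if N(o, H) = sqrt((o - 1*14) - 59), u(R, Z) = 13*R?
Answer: -253604/149 ≈ -1702.0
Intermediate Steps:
h(w) = -w/149 (h(w) = w*(-1/149) = -w/149)
N(o, H) = sqrt(-73 + o) (N(o, H) = sqrt((o - 14) - 59) = sqrt((-14 + o) - 59) = sqrt(-73 + o))
P = 5969 (P = sqrt(-73 + 74) + 5968 = sqrt(1) + 5968 = 1 + 5968 = 5969)
(h(u(-11, 10)) - 7672) + P = (-13*(-11)/149 - 7672) + 5969 = (-1/149*(-143) - 7672) + 5969 = (143/149 - 7672) + 5969 = -1142985/149 + 5969 = -253604/149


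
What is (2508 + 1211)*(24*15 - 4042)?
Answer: -13693358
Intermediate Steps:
(2508 + 1211)*(24*15 - 4042) = 3719*(360 - 4042) = 3719*(-3682) = -13693358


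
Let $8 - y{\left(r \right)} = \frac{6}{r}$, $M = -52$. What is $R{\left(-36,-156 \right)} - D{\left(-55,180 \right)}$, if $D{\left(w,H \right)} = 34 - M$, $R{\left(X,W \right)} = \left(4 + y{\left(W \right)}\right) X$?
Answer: $- \frac{6752}{13} \approx -519.38$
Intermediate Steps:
$y{\left(r \right)} = 8 - \frac{6}{r}$
$R{\left(X,W \right)} = X \left(12 - \frac{6}{W}\right)$ ($R{\left(X,W \right)} = \left(4 + \left(8 - \frac{6}{W}\right)\right) X = \left(12 - \frac{6}{W}\right) X = X \left(12 - \frac{6}{W}\right)$)
$D{\left(w,H \right)} = 86$ ($D{\left(w,H \right)} = 34 - -52 = 34 + 52 = 86$)
$R{\left(-36,-156 \right)} - D{\left(-55,180 \right)} = \left(12 \left(-36\right) - - \frac{216}{-156}\right) - 86 = \left(-432 - \left(-216\right) \left(- \frac{1}{156}\right)\right) - 86 = \left(-432 - \frac{18}{13}\right) - 86 = - \frac{5634}{13} - 86 = - \frac{6752}{13}$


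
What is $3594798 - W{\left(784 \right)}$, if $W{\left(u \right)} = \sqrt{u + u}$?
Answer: $3594798 - 28 \sqrt{2} \approx 3.5948 \cdot 10^{6}$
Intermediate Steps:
$W{\left(u \right)} = \sqrt{2} \sqrt{u}$ ($W{\left(u \right)} = \sqrt{2 u} = \sqrt{2} \sqrt{u}$)
$3594798 - W{\left(784 \right)} = 3594798 - \sqrt{2} \sqrt{784} = 3594798 - \sqrt{2} \cdot 28 = 3594798 - 28 \sqrt{2}$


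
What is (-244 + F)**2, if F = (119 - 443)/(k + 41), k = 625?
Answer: 81830116/1369 ≈ 59774.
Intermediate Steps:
F = -18/37 (F = (119 - 443)/(625 + 41) = -324/666 = -324*1/666 = -18/37 ≈ -0.48649)
(-244 + F)**2 = (-244 - 18/37)**2 = (-9046/37)**2 = 81830116/1369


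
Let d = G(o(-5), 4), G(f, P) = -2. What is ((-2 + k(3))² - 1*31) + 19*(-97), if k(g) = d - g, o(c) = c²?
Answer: -1825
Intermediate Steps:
d = -2
k(g) = -2 - g
((-2 + k(3))² - 1*31) + 19*(-97) = ((-2 + (-2 - 1*3))² - 1*31) + 19*(-97) = ((-2 + (-2 - 3))² - 31) - 1843 = ((-2 - 5)² - 31) - 1843 = ((-7)² - 31) - 1843 = (49 - 31) - 1843 = 18 - 1843 = -1825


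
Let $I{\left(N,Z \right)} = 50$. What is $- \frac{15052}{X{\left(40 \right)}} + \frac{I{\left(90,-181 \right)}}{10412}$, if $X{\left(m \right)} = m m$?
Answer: $- \frac{9790089}{1041200} \approx -9.4027$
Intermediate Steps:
$X{\left(m \right)} = m^{2}$
$- \frac{15052}{X{\left(40 \right)}} + \frac{I{\left(90,-181 \right)}}{10412} = - \frac{15052}{40^{2}} + \frac{50}{10412} = - \frac{15052}{1600} + 50 \cdot \frac{1}{10412} = \left(-15052\right) \frac{1}{1600} + \frac{25}{5206} = - \frac{3763}{400} + \frac{25}{5206} = - \frac{9790089}{1041200}$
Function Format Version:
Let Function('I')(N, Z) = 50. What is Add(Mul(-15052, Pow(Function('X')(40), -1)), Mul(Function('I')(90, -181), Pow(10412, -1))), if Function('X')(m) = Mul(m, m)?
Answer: Rational(-9790089, 1041200) ≈ -9.4027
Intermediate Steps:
Function('X')(m) = Pow(m, 2)
Add(Mul(-15052, Pow(Function('X')(40), -1)), Mul(Function('I')(90, -181), Pow(10412, -1))) = Add(Mul(-15052, Pow(Pow(40, 2), -1)), Mul(50, Pow(10412, -1))) = Add(Mul(-15052, Pow(1600, -1)), Mul(50, Rational(1, 10412))) = Add(Mul(-15052, Rational(1, 1600)), Rational(25, 5206)) = Add(Rational(-3763, 400), Rational(25, 5206)) = Rational(-9790089, 1041200)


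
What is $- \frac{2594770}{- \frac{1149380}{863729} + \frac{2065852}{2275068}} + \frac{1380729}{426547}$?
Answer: $\frac{543723220924728920511327}{88570498518589351} \approx 6.1389 \cdot 10^{6}$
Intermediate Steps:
$- \frac{2594770}{- \frac{1149380}{863729} + \frac{2065852}{2275068}} + \frac{1380729}{426547} = - \frac{2594770}{\left(-1149380\right) \frac{1}{863729} + 2065852 \cdot \frac{1}{2275068}} + 1380729 \cdot \frac{1}{426547} = - \frac{2594770}{- \frac{1149380}{863729} + \frac{516463}{568767}} + \frac{1380729}{426547} = - \frac{2594770}{- \frac{207645343933}{491260552143}} + \frac{1380729}{426547} = \left(-2594770\right) \left(- \frac{491260552143}{207645343933}\right) + \frac{1380729}{426547} = \frac{1274708142884092110}{207645343933} + \frac{1380729}{426547} = \frac{543723220924728920511327}{88570498518589351}$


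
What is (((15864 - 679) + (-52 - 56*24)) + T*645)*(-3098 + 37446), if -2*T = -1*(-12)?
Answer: 340697812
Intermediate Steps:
T = -6 (T = -(-1)*(-12)/2 = -1/2*12 = -6)
(((15864 - 679) + (-52 - 56*24)) + T*645)*(-3098 + 37446) = (((15864 - 679) + (-52 - 56*24)) - 6*645)*(-3098 + 37446) = ((15185 + (-52 - 1344)) - 3870)*34348 = ((15185 - 1396) - 3870)*34348 = (13789 - 3870)*34348 = 9919*34348 = 340697812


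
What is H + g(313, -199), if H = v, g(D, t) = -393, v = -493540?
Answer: -493933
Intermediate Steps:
H = -493540
H + g(313, -199) = -493540 - 393 = -493933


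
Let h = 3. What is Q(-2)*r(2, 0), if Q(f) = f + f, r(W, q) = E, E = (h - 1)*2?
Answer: -16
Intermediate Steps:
E = 4 (E = (3 - 1)*2 = 2*2 = 4)
r(W, q) = 4
Q(f) = 2*f
Q(-2)*r(2, 0) = (2*(-2))*4 = -4*4 = -16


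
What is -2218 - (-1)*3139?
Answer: 921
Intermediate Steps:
-2218 - (-1)*3139 = -2218 - 1*(-3139) = -2218 + 3139 = 921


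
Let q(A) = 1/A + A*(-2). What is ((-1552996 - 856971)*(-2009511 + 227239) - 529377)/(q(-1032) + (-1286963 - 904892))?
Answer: -4432663093267704/2259864313 ≈ -1.9615e+6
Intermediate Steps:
q(A) = 1/A - 2*A
((-1552996 - 856971)*(-2009511 + 227239) - 529377)/(q(-1032) + (-1286963 - 904892)) = ((-1552996 - 856971)*(-2009511 + 227239) - 529377)/((1/(-1032) - 2*(-1032)) + (-1286963 - 904892)) = (-2409967*(-1782272) - 529377)/((-1/1032 + 2064) - 2191855) = (4295216705024 - 529377)/(2130047/1032 - 2191855) = 4295216175647/(-2259864313/1032) = 4295216175647*(-1032/2259864313) = -4432663093267704/2259864313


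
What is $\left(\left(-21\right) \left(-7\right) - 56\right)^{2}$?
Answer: $8281$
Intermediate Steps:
$\left(\left(-21\right) \left(-7\right) - 56\right)^{2} = \left(147 - 56\right)^{2} = 91^{2} = 8281$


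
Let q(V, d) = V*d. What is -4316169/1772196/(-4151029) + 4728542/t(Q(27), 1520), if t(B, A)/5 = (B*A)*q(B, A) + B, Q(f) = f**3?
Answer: 921510461156463188803/1567790360596187916312309660 ≈ 5.8778e-7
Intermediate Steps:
t(B, A) = 5*B + 5*A**2*B**2 (t(B, A) = 5*((B*A)*(B*A) + B) = 5*((A*B)*(A*B) + B) = 5*(A**2*B**2 + B) = 5*(B + A**2*B**2) = 5*B + 5*A**2*B**2)
-4316169/1772196/(-4151029) + 4728542/t(Q(27), 1520) = -4316169/1772196/(-4151029) + 4728542/((5*27**3*(1 + 27**3*1520**2))) = -4316169*1/1772196*(-1/4151029) + 4728542/((5*19683*(1 + 19683*2310400))) = -1438723/590732*(-1/4151029) + 4728542/((5*19683*(1 + 45475603200))) = 1438723/2452145663228 + 4728542/((5*19683*45475603201)) = 1438723/2452145663228 + 4728542/4475481489026415 = 1438723/2452145663228 + 4728542*(1/4475481489026415) = 1438723/2452145663228 + 675506/639354498432345 = 921510461156463188803/1567790360596187916312309660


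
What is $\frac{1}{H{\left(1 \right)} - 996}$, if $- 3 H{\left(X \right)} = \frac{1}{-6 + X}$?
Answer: $- \frac{15}{14939} \approx -0.0010041$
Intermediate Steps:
$H{\left(X \right)} = - \frac{1}{3 \left(-6 + X\right)}$
$\frac{1}{H{\left(1 \right)} - 996} = \frac{1}{- \frac{1}{-18 + 3 \cdot 1} - 996} = \frac{1}{- \frac{1}{-18 + 3} - 996} = \frac{1}{- \frac{1}{-15} - 996} = \frac{1}{\left(-1\right) \left(- \frac{1}{15}\right) - 996} = \frac{1}{\frac{1}{15} - 996} = \frac{1}{- \frac{14939}{15}} = - \frac{15}{14939}$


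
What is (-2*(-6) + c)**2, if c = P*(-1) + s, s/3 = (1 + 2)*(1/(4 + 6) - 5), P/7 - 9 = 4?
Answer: 1515361/100 ≈ 15154.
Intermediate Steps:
P = 91 (P = 63 + 7*4 = 63 + 28 = 91)
s = -441/10 (s = 3*((1 + 2)*(1/(4 + 6) - 5)) = 3*(3*(1/10 - 5)) = 3*(3*(-49/10)) = 3*(-147/10) = -441/10 ≈ -44.100)
c = -1351/10 (c = 91*(-1) - 441/10 = -91 - 441/10 = -1351/10 ≈ -135.10)
(-2*(-6) + c)**2 = (-2*(-6) - 1351/10)**2 = (12 - 1351/10)**2 = (-1231/10)**2 = 1515361/100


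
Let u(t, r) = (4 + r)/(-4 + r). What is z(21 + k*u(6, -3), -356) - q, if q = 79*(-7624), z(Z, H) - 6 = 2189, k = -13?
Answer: 604491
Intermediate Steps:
u(t, r) = (4 + r)/(-4 + r)
z(Z, H) = 2195 (z(Z, H) = 6 + 2189 = 2195)
q = -602296
z(21 + k*u(6, -3), -356) - q = 2195 - 1*(-602296) = 2195 + 602296 = 604491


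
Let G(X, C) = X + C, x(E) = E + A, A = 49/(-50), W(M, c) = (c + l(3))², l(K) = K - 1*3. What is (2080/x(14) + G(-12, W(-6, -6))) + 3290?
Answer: 2261414/651 ≈ 3473.8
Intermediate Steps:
l(K) = -3 + K (l(K) = K - 3 = -3 + K)
W(M, c) = c² (W(M, c) = (c + (-3 + 3))² = (c + 0)² = c²)
A = -49/50 (A = 49*(-1/50) = -49/50 ≈ -0.98000)
x(E) = -49/50 + E (x(E) = E - 49/50 = -49/50 + E)
G(X, C) = C + X
(2080/x(14) + G(-12, W(-6, -6))) + 3290 = (2080/(-49/50 + 14) + ((-6)² - 12)) + 3290 = (2080/(651/50) + (36 - 12)) + 3290 = (2080*(50/651) + 24) + 3290 = (104000/651 + 24) + 3290 = 119624/651 + 3290 = 2261414/651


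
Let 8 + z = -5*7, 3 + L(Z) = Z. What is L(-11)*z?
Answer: 602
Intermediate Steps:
L(Z) = -3 + Z
z = -43 (z = -8 - 5*7 = -8 - 35 = -43)
L(-11)*z = (-3 - 11)*(-43) = -14*(-43) = 602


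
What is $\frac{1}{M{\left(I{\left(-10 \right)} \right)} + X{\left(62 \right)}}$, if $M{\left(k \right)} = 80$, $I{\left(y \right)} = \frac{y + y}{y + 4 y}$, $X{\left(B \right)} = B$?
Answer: $\frac{1}{142} \approx 0.0070423$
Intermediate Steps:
$I{\left(y \right)} = \frac{2}{5}$ ($I{\left(y \right)} = \frac{2 y}{5 y} = 2 y \frac{1}{5 y} = \frac{2}{5}$)
$\frac{1}{M{\left(I{\left(-10 \right)} \right)} + X{\left(62 \right)}} = \frac{1}{80 + 62} = \frac{1}{142}$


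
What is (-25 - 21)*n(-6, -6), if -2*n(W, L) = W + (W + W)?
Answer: -414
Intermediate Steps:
n(W, L) = -3*W/2 (n(W, L) = -(W + (W + W))/2 = -(W + 2*W)/2 = -3*W/2)
(-25 - 21)*n(-6, -6) = (-25 - 21)*(-3/2*(-6)) = -46*9 = -414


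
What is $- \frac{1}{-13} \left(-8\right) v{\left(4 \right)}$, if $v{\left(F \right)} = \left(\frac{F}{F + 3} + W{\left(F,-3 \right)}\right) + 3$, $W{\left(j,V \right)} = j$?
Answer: $- \frac{424}{91} \approx -4.6593$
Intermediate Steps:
$v{\left(F \right)} = 3 + F + \frac{F}{3 + F}$ ($v{\left(F \right)} = \left(\frac{F}{F + 3} + F\right) + 3 = \left(\frac{F}{3 + F} + F\right) + 3 = \left(F + \frac{F}{3 + F}\right) + 3 = 3 + F + \frac{F}{3 + F}$)
$- \frac{1}{-13} \left(-8\right) v{\left(4 \right)} = - \frac{1}{-13} \left(-8\right) \frac{9 + 4^{2} + 7 \cdot 4}{3 + 4} = \left(-1\right) \left(- \frac{1}{13}\right) \left(-8\right) \frac{9 + 16 + 28}{7} = \frac{1}{13} \left(-8\right) \frac{1}{7} \cdot 53 = \left(- \frac{8}{13}\right) \frac{53}{7} = - \frac{424}{91}$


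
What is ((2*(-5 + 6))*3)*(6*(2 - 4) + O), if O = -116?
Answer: -768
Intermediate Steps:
((2*(-5 + 6))*3)*(6*(2 - 4) + O) = ((2*(-5 + 6))*3)*(6*(2 - 4) - 116) = ((2*1)*3)*(6*(-2) - 116) = (2*3)*(-12 - 116) = 6*(-128) = -768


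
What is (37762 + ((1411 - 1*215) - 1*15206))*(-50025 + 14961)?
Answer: -832840128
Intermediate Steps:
(37762 + ((1411 - 1*215) - 1*15206))*(-50025 + 14961) = (37762 + ((1411 - 215) - 15206))*(-35064) = (37762 + (1196 - 15206))*(-35064) = (37762 - 14010)*(-35064) = 23752*(-35064) = -832840128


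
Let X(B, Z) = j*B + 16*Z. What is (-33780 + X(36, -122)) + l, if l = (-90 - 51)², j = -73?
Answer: -18479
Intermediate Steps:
l = 19881 (l = (-141)² = 19881)
X(B, Z) = -73*B + 16*Z
(-33780 + X(36, -122)) + l = (-33780 + (-73*36 + 16*(-122))) + 19881 = (-33780 + (-2628 - 1952)) + 19881 = (-33780 - 4580) + 19881 = -38360 + 19881 = -18479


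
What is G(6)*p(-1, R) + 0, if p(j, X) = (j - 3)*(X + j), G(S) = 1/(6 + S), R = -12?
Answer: 13/3 ≈ 4.3333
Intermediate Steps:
p(j, X) = (-3 + j)*(X + j)
G(6)*p(-1, R) + 0 = ((-1)² - 3*(-12) - 3*(-1) - 12*(-1))/(6 + 6) + 0 = (1 + 36 + 3 + 12)/12 + 0 = (1/12)*52 + 0 = 13/3 + 0 = 13/3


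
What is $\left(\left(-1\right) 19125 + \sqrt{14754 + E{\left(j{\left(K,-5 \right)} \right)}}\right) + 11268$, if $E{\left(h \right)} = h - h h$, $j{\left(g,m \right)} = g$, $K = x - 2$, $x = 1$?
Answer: $-7857 + 4 \sqrt{922} \approx -7735.5$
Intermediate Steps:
$K = -1$ ($K = 1 - 2 = -1$)
$E{\left(h \right)} = h - h^{2}$
$\left(\left(-1\right) 19125 + \sqrt{14754 + E{\left(j{\left(K,-5 \right)} \right)}}\right) + 11268 = \left(\left(-1\right) 19125 + \sqrt{14754 - \left(1 - -1\right)}\right) + 11268 = \left(-19125 + \sqrt{14754 - \left(1 + 1\right)}\right) + 11268 = \left(-19125 + \sqrt{14754 - 2}\right) + 11268 = \left(-19125 + \sqrt{14752}\right) + 11268 = \left(-19125 + 4 \sqrt{922}\right) + 11268 = -7857 + 4 \sqrt{922}$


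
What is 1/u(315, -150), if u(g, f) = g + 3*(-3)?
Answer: 1/306 ≈ 0.0032680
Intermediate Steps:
u(g, f) = -9 + g (u(g, f) = g - 9 = -9 + g)
1/u(315, -150) = 1/(-9 + 315) = 1/306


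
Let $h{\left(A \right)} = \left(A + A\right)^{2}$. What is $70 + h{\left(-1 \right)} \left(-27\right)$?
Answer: $-38$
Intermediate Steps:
$h{\left(A \right)} = 4 A^{2}$ ($h{\left(A \right)} = \left(2 A\right)^{2} = 4 A^{2}$)
$70 + h{\left(-1 \right)} \left(-27\right) = 70 + 4 \left(-1\right)^{2} \left(-27\right) = 70 + 4 \cdot 1 \left(-27\right) = 70 + 4 \left(-27\right) = 70 - 108 = -38$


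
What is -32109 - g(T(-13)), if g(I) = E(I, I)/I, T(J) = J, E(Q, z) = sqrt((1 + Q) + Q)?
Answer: -32109 + 5*I/13 ≈ -32109.0 + 0.38462*I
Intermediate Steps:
E(Q, z) = sqrt(1 + 2*Q)
g(I) = sqrt(1 + 2*I)/I
-32109 - g(T(-13)) = -32109 - sqrt(1 + 2*(-13))/(-13) = -32109 - (-1)*sqrt(1 - 26)/13 = -32109 - (-1)*sqrt(-25)/13 = -32109 - (-1)*5*I/13 = -32109 - (-5)*I/13 = -32109 + 5*I/13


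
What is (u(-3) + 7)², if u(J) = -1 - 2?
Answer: 16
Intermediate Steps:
u(J) = -3
(u(-3) + 7)² = (-3 + 7)² = 4² = 16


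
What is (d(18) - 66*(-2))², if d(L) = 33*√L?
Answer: 37026 + 26136*√2 ≈ 73988.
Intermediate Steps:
(d(18) - 66*(-2))² = (33*√18 - 66*(-2))² = (33*(3*√2) + 132)² = (99*√2 + 132)² = (132 + 99*√2)²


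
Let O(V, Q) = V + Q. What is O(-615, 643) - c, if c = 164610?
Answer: -164582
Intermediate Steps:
O(V, Q) = Q + V
O(-615, 643) - c = (643 - 615) - 1*164610 = 28 - 164610 = -164582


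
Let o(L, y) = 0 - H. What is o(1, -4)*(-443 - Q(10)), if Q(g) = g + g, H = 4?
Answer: 1852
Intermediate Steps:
Q(g) = 2*g
o(L, y) = -4 (o(L, y) = 0 - 1*4 = 0 - 4 = -4)
o(1, -4)*(-443 - Q(10)) = -4*(-443 - 2*10) = -4*(-443 - 1*20) = -4*(-443 - 20) = -4*(-463) = 1852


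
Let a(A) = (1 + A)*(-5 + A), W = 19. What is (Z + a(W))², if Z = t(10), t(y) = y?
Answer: 84100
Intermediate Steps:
Z = 10
(Z + a(W))² = (10 + (-5 + 19² - 4*19))² = (10 + (-5 + 361 - 76))² = (10 + 280)² = 290² = 84100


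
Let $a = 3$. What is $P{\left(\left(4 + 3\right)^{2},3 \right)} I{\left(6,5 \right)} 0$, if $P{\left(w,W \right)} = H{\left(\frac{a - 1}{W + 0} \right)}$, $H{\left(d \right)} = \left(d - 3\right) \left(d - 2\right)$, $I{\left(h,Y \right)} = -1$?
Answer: $0$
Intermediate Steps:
$H{\left(d \right)} = \left(-3 + d\right) \left(-2 + d\right)$
$P{\left(w,W \right)} = 6 - \frac{10}{W} + \frac{4}{W^{2}}$ ($P{\left(w,W \right)} = 6 + \left(\frac{3 - 1}{W + 0}\right)^{2} - 5 \frac{3 - 1}{W + 0} = 6 + \left(\frac{2}{W}\right)^{2} - 5 \frac{2}{W} = 6 + \frac{4}{W^{2}} - \frac{10}{W} = 6 - \frac{10}{W} + \frac{4}{W^{2}}$)
$P{\left(\left(4 + 3\right)^{2},3 \right)} I{\left(6,5 \right)} 0 = \left(6 - \frac{10}{3} + \frac{4}{9}\right) \left(-1\right) 0 = \frac{28}{9} \left(-1\right) 0 = \left(- \frac{28}{9}\right) 0 = 0$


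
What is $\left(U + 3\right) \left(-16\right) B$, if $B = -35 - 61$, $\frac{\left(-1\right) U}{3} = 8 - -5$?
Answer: $-55296$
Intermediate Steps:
$U = -39$ ($U = - 3 \left(8 - -5\right) = - 3 \left(8 + 5\right) = \left(-3\right) 13 = -39$)
$B = -96$
$\left(U + 3\right) \left(-16\right) B = \left(-39 + 3\right) \left(-16\right) \left(-96\right) = \left(-36\right) \left(-16\right) \left(-96\right) = 576 \left(-96\right) = -55296$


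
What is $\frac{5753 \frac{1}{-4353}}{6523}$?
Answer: $- \frac{523}{2581329} \approx -0.00020261$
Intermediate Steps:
$\frac{5753 \frac{1}{-4353}}{6523} = 5753 \left(- \frac{1}{4353}\right) \frac{1}{6523} = \left(- \frac{5753}{4353}\right) \frac{1}{6523} = - \frac{523}{2581329}$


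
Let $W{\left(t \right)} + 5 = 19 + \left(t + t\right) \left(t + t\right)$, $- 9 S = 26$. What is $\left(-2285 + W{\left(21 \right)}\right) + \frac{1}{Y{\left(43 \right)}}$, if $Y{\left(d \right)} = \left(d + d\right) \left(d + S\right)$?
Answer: $- \frac{15740313}{31046} \approx -507.0$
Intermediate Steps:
$S = - \frac{26}{9}$ ($S = \left(- \frac{1}{9}\right) 26 = - \frac{26}{9} \approx -2.8889$)
$Y{\left(d \right)} = 2 d \left(- \frac{26}{9} + d\right)$ ($Y{\left(d \right)} = \left(d + d\right) \left(d - \frac{26}{9}\right) = 2 d \left(- \frac{26}{9} + d\right)$)
$W{\left(t \right)} = 14 + 4 t^{2}$ ($W{\left(t \right)} = -5 + \left(19 + \left(t + t\right) \left(t + t\right)\right) = -5 + \left(19 + 2 t 2 t\right) = -5 + \left(19 + 4 t^{2}\right) = 14 + 4 t^{2}$)
$\left(-2285 + W{\left(21 \right)}\right) + \frac{1}{Y{\left(43 \right)}} = \left(-2285 + \left(14 + 4 \cdot 21^{2}\right)\right) + \frac{1}{\frac{2}{9} \cdot 43 \left(-26 + 9 \cdot 43\right)} = \left(-2285 + \left(14 + 4 \cdot 441\right)\right) + \frac{1}{\frac{2}{9} \cdot 43 \left(-26 + 387\right)} = \left(-2285 + \left(14 + 1764\right)\right) + \frac{1}{\frac{2}{9} \cdot 43 \cdot 361} = \left(-2285 + 1778\right) + \frac{1}{\frac{31046}{9}} = -507 + \frac{9}{31046} = - \frac{15740313}{31046}$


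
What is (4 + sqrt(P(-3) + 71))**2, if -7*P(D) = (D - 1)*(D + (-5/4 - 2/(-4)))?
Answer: (28 + sqrt(3374))**2/49 ≈ 151.24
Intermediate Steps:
P(D) = -(-1 + D)*(-3/4 + D)/7 (P(D) = -(D - 1)*(D + (-5/4 - 2/(-4)))/7 = -(-1 + D)*(D + (-5*1/4 - 2*(-1/4)))/7 = -(-1 + D)*(D + (-5/4 + 1/2))/7 = -(-1 + D)*(D - 3/4)/7 = -(-1 + D)*(-3/4 + D)/7)
(4 + sqrt(P(-3) + 71))**2 = (4 + sqrt((-3/28 - 1/7*(-3)**2 + (1/4)*(-3)) + 71))**2 = (4 + sqrt((-3/28 - 1/7*9 - 3/4) + 71))**2 = (4 + sqrt((-3/28 - 9/7 - 3/4) + 71))**2 = (4 + sqrt(-15/7 + 71))**2 = (4 + sqrt(482/7))**2 = (4 + sqrt(3374)/7)**2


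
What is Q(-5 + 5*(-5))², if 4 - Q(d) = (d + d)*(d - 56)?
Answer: 26584336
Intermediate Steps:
Q(d) = 4 - 2*d*(-56 + d) (Q(d) = 4 - (d + d)*(d - 56) = 4 - 2*d*(-56 + d))
Q(-5 + 5*(-5))² = (4 - 2*(-5 + 5*(-5))² + 112*(-5 + 5*(-5)))² = (4 - 2*(-5 - 25)² + 112*(-5 - 25))² = (4 - 2*(-30)² + 112*(-30))² = (4 - 2*900 - 3360)² = (4 - 1800 - 3360)² = (-5156)² = 26584336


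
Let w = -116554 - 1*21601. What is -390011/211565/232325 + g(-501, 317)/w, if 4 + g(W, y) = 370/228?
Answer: 75553723379/8148686718284250 ≈ 9.2719e-6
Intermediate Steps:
g(W, y) = -271/114 (g(W, y) = -4 + 370/228 = -4 + 370*(1/228) = -4 + 185/114 = -271/114)
w = -138155 (w = -116554 - 21601 = -138155)
-390011/211565/232325 + g(-501, 317)/w = -390011/211565/232325 - 271/114/(-138155) = -390011*1/211565*(1/232325) - 271/114*(-1/138155) = -390011/211565*1/232325 + 271/15749670 = -390011/49151838625 + 271/15749670 = 75553723379/8148686718284250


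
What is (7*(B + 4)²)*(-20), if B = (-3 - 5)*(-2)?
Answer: -56000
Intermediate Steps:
B = 16 (B = -8*(-2) = 16)
(7*(B + 4)²)*(-20) = (7*(16 + 4)²)*(-20) = (7*20²)*(-20) = (7*400)*(-20) = 2800*(-20) = -56000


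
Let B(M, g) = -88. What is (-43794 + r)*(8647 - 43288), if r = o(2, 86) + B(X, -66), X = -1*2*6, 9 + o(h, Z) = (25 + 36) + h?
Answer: 1518245748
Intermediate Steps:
o(h, Z) = 52 + h (o(h, Z) = -9 + ((25 + 36) + h) = -9 + (61 + h) = 52 + h)
X = -12 (X = -2*6 = -12)
r = -34 (r = (52 + 2) - 88 = 54 - 88 = -34)
(-43794 + r)*(8647 - 43288) = (-43794 - 34)*(8647 - 43288) = -43828*(-34641) = 1518245748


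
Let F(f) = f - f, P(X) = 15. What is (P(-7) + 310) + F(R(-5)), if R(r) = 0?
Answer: 325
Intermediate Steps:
F(f) = 0
(P(-7) + 310) + F(R(-5)) = (15 + 310) + 0 = 325 + 0 = 325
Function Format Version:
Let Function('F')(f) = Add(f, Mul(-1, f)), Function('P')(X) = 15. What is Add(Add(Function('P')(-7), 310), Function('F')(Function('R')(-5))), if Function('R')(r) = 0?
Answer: 325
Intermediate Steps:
Function('F')(f) = 0
Add(Add(Function('P')(-7), 310), Function('F')(Function('R')(-5))) = Add(Add(15, 310), 0) = Add(325, 0) = 325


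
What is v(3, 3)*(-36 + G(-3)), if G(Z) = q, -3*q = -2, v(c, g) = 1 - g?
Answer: 212/3 ≈ 70.667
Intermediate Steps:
q = ⅔ (q = -⅓*(-2) = ⅔ ≈ 0.66667)
G(Z) = ⅔
v(3, 3)*(-36 + G(-3)) = (1 - 1*3)*(-36 + ⅔) = (1 - 3)*(-106/3) = -2*(-106/3) = 212/3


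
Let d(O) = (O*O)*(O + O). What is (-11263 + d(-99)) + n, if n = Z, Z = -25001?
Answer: -1976862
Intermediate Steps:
d(O) = 2*O³ (d(O) = O²*(2*O) = 2*O³)
n = -25001
(-11263 + d(-99)) + n = (-11263 + 2*(-99)³) - 25001 = (-11263 + 2*(-970299)) - 25001 = (-11263 - 1940598) - 25001 = -1951861 - 25001 = -1976862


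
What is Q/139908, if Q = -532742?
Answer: -266371/69954 ≈ -3.8078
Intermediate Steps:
Q/139908 = -532742/139908 = -532742*1/139908 = -266371/69954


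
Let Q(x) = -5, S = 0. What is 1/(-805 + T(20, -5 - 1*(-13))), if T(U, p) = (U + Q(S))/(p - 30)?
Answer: -22/17725 ≈ -0.0012412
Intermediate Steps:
T(U, p) = (-5 + U)/(-30 + p) (T(U, p) = (U - 5)/(p - 30) = (-5 + U)/(-30 + p))
1/(-805 + T(20, -5 - 1*(-13))) = 1/(-805 + (-5 + 20)/(-30 + (-5 - 1*(-13)))) = 1/(-805 + 15/(-30 + (-5 + 13))) = 1/(-805 + 15/(-30 + 8)) = 1/(-805 + 15/(-22)) = 1/(-805 - 1/22*15) = 1/(-805 - 15/22) = 1/(-17725/22) = -22/17725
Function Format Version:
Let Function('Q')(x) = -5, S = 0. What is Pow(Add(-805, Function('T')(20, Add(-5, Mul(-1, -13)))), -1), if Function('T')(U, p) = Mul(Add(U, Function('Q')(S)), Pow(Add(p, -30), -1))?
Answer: Rational(-22, 17725) ≈ -0.0012412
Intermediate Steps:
Function('T')(U, p) = Mul(Pow(Add(-30, p), -1), Add(-5, U)) (Function('T')(U, p) = Mul(Add(U, -5), Pow(Add(p, -30), -1)) = Mul(Add(-5, U), Pow(Add(-30, p), -1)) = Mul(Pow(Add(-30, p), -1), Add(-5, U)))
Pow(Add(-805, Function('T')(20, Add(-5, Mul(-1, -13)))), -1) = Pow(Add(-805, Mul(Pow(Add(-30, Add(-5, Mul(-1, -13))), -1), Add(-5, 20))), -1) = Pow(Add(-805, Mul(Pow(Add(-30, Add(-5, 13)), -1), 15)), -1) = Pow(Add(-805, Mul(Pow(Add(-30, 8), -1), 15)), -1) = Pow(Add(-805, Mul(Pow(-22, -1), 15)), -1) = Pow(Add(-805, Mul(Rational(-1, 22), 15)), -1) = Pow(Add(-805, Rational(-15, 22)), -1) = Pow(Rational(-17725, 22), -1) = Rational(-22, 17725)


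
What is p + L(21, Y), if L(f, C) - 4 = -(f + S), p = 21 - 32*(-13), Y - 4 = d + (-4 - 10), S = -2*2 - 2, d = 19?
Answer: 426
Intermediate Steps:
S = -6 (S = -4 - 2 = -6)
Y = 9 (Y = 4 + (19 + (-4 - 10)) = 4 + (19 - 14) = 4 + 5 = 9)
p = 437 (p = 21 + 416 = 437)
L(f, C) = 10 - f (L(f, C) = 4 - (f - 6) = 4 - (-6 + f) = 4 + (6 - f) = 10 - f)
p + L(21, Y) = 437 + (10 - 1*21) = 437 + (10 - 21) = 437 - 11 = 426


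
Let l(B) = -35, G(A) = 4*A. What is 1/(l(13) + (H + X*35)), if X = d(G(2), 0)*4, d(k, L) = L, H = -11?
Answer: -1/46 ≈ -0.021739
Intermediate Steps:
X = 0 (X = 0*4 = 0)
1/(l(13) + (H + X*35)) = 1/(-35 + (-11 + 0*35)) = 1/(-35 + (-11 + 0)) = 1/(-35 - 11) = 1/(-46) = -1/46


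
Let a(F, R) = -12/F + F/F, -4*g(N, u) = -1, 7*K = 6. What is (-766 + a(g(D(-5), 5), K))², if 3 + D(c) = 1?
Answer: 660969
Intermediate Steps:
K = 6/7 (K = (⅐)*6 = 6/7 ≈ 0.85714)
D(c) = -2 (D(c) = -3 + 1 = -2)
g(N, u) = ¼ (g(N, u) = -¼*(-1) = ¼)
a(F, R) = 1 - 12/F (a(F, R) = -12/F + 1 = 1 - 12/F)
(-766 + a(g(D(-5), 5), K))² = (-766 + (-12 + ¼)/(¼))² = (-766 + 4*(-47/4))² = (-766 - 47)² = (-813)² = 660969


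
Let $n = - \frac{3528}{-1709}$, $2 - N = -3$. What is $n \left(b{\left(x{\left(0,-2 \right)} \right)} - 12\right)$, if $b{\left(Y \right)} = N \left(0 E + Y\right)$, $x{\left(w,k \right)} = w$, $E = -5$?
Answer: $- \frac{42336}{1709} \approx -24.772$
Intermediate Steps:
$N = 5$ ($N = 2 - -3 = 2 + 3 = 5$)
$b{\left(Y \right)} = 5 Y$ ($b{\left(Y \right)} = 5 \left(0 \left(-5\right) + Y\right) = 5 \left(0 + Y\right) = 5 Y$)
$n = \frac{3528}{1709}$ ($n = \left(-3528\right) \left(- \frac{1}{1709}\right) = \frac{3528}{1709} \approx 2.0644$)
$n \left(b{\left(x{\left(0,-2 \right)} \right)} - 12\right) = \frac{3528 \left(5 \cdot 0 - 12\right)}{1709} = \frac{3528 \left(0 - 12\right)}{1709} = \frac{3528}{1709} \left(-12\right) = - \frac{42336}{1709}$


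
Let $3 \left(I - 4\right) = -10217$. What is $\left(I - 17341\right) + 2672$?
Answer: $- \frac{54212}{3} \approx -18071.0$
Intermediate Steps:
$I = - \frac{10205}{3}$ ($I = 4 + \frac{1}{3} \left(-10217\right) = 4 - \frac{10217}{3} = - \frac{10205}{3} \approx -3401.7$)
$\left(I - 17341\right) + 2672 = \left(- \frac{10205}{3} - 17341\right) + 2672 = - \frac{62228}{3} + 2672 = - \frac{54212}{3}$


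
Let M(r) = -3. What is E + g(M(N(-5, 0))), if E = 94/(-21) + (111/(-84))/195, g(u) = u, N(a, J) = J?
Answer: -13619/1820 ≈ -7.4830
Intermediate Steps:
E = -8159/1820 (E = 94*(-1/21) + (111*(-1/84))*(1/195) = -94/21 - 37/28*1/195 = -94/21 - 37/5460 = -8159/1820 ≈ -4.4830)
E + g(M(N(-5, 0))) = -8159/1820 - 3 = -13619/1820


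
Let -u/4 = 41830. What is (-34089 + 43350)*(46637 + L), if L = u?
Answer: -1117645263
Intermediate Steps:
u = -167320 (u = -4*41830 = -167320)
L = -167320
(-34089 + 43350)*(46637 + L) = (-34089 + 43350)*(46637 - 167320) = 9261*(-120683) = -1117645263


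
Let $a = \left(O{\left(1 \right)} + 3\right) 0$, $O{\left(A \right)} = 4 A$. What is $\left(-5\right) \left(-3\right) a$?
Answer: $0$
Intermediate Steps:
$a = 0$ ($a = \left(4 \cdot 1 + 3\right) 0 = \left(4 + 3\right) 0 = 7 \cdot 0 = 0$)
$\left(-5\right) \left(-3\right) a = \left(-5\right) \left(-3\right) 0 = 15 \cdot 0 = 0$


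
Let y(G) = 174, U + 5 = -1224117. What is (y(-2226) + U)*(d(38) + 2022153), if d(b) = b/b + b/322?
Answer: -398476849637724/161 ≈ -2.4750e+12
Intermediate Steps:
U = -1224122 (U = -5 - 1224117 = -1224122)
d(b) = 1 + b/322 (d(b) = 1 + b*(1/322) = 1 + b/322)
(y(-2226) + U)*(d(38) + 2022153) = (174 - 1224122)*((1 + (1/322)*38) + 2022153) = -1223948*((1 + 19/161) + 2022153) = -1223948*(180/161 + 2022153) = -1223948*325566813/161 = -398476849637724/161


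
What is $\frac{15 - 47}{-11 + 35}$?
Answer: $- \frac{4}{3} \approx -1.3333$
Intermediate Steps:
$\frac{15 - 47}{-11 + 35} = - \frac{32}{24} = \left(-32\right) \frac{1}{24} = - \frac{4}{3}$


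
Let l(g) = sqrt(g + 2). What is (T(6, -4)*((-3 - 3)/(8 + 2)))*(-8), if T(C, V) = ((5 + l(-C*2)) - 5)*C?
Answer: 144*I*sqrt(10)/5 ≈ 91.074*I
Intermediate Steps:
l(g) = sqrt(2 + g)
T(C, V) = C*sqrt(2 - 2*C) (T(C, V) = ((5 + sqrt(2 - C*2)) - 5)*C = ((5 + sqrt(2 - 2*C)) - 5)*C = sqrt(2 - 2*C)*C = C*sqrt(2 - 2*C))
(T(6, -4)*((-3 - 3)/(8 + 2)))*(-8) = ((6*sqrt(2 - 2*6))*((-3 - 3)/(8 + 2)))*(-8) = ((6*sqrt(2 - 12))*(-6/10))*(-8) = ((6*sqrt(-10))*(-6*1/10))*(-8) = ((6*(I*sqrt(10)))*(-3/5))*(-8) = ((6*I*sqrt(10))*(-3/5))*(-8) = -18*I*sqrt(10)/5*(-8) = 144*I*sqrt(10)/5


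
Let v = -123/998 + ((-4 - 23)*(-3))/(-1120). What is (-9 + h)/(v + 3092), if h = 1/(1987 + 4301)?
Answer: -1976723630/679083430773 ≈ -0.0029109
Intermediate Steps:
h = 1/6288 ≈ 0.00015903
v = -109299/558880 (v = -123*1/998 - 27*(-3)*(-1/1120) = -123/998 + 81*(-1/1120) = -123/998 - 81/1120 = -109299/558880 ≈ -0.19557)
(-9 + h)/(v + 3092) = (-9 + 1/6288)/(-109299/558880 + 3092) = -56591/(6288*1727947661/558880) = -56591/6288*558880/1727947661 = -1976723630/679083430773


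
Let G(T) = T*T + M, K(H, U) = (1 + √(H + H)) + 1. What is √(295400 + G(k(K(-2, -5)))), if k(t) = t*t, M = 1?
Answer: √295337 ≈ 543.45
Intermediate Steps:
K(H, U) = 2 + √2*√H (K(H, U) = (1 + √(2*H)) + 1 = (1 + √2*√H) + 1 = 2 + √2*√H)
k(t) = t²
G(T) = 1 + T² (G(T) = T*T + 1 = T² + 1 = 1 + T²)
√(295400 + G(k(K(-2, -5)))) = √(295400 + (1 + ((2 + √2*√(-2))²)²)) = √(295400 + (1 + ((2 + √2*(I*√2))²)²)) = √(295400 + (1 + ((2 + 2*I)²)²)) = √(295400 + (1 + (2 + 2*I)⁴)) = √(295401 + (2 + 2*I)⁴)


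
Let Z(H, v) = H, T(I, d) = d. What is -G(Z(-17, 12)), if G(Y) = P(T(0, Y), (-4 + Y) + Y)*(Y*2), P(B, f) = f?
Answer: -1292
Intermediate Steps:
G(Y) = 2*Y*(-4 + 2*Y) (G(Y) = ((-4 + Y) + Y)*(Y*2) = (-4 + 2*Y)*(2*Y) = 2*Y*(-4 + 2*Y))
-G(Z(-17, 12)) = -4*(-17)*(-2 - 17) = -4*(-17)*(-19) = -1*1292 = -1292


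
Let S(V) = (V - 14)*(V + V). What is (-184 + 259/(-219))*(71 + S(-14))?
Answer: -11558175/73 ≈ -1.5833e+5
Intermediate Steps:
S(V) = 2*V*(-14 + V) (S(V) = (-14 + V)*(2*V) = 2*V*(-14 + V))
(-184 + 259/(-219))*(71 + S(-14)) = (-184 + 259/(-219))*(71 + 2*(-14)*(-14 - 14)) = (-184 + 259*(-1/219))*(71 + 2*(-14)*(-28)) = (-184 - 259/219)*(71 + 784) = -40555/219*855 = -11558175/73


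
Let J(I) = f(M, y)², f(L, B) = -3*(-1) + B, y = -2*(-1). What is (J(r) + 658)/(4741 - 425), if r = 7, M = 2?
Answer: 683/4316 ≈ 0.15825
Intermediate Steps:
y = 2
f(L, B) = 3 + B
J(I) = 25 (J(I) = (3 + 2)² = 5² = 25)
(J(r) + 658)/(4741 - 425) = (25 + 658)/(4741 - 425) = 683/4316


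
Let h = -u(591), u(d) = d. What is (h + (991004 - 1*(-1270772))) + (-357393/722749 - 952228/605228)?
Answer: 247276143344446111/109356982943 ≈ 2.2612e+6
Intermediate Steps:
h = -591 (h = -1*591 = -591)
(h + (991004 - 1*(-1270772))) + (-357393/722749 - 952228/605228) = (-591 + (991004 - 1*(-1270772))) + (-357393/722749 - 952228/605228) = (-591 + (991004 + 1270772)) + (-357393*1/722749 - 952228*1/605228) = (-591 + 2261776) + (-357393/722749 - 238057/151307) = 2261185 - 226131521344/109356982943 = 247276143344446111/109356982943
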